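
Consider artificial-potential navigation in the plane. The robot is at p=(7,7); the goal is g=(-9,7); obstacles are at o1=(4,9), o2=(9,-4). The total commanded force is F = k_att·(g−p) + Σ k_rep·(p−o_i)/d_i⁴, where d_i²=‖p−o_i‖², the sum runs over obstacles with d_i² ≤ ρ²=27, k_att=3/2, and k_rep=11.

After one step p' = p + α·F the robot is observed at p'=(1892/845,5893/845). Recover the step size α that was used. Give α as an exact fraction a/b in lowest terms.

F_att = 3/2·(g−p) = 3/2·(-16,0) = (-24.0000,0.0000)
o1: d²=13 ≤ ρ²=27; F_rep = 11·(3,-2)/13² = (0.1953,-0.1302)
o2: d²=125 > ρ²=27 → inactive
F = F_att + ΣF_rep = (-23.8047,-0.1302)
Δp = p'−p = (-4.7609,-0.0260); α = Δx/Fx = (-4023/845) / (-4023/169) = 1/5
check: Δy/Fy = (-22/845) / (-22/169) = 1/5 ✓

α = 1/5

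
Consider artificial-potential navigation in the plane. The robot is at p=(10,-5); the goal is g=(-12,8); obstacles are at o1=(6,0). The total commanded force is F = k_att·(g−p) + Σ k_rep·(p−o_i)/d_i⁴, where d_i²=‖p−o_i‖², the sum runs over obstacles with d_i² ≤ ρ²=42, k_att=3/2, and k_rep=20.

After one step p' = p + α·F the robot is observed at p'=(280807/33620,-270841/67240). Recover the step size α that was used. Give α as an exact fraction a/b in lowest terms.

F_att = 3/2·(g−p) = 3/2·(-22,13) = (-33.0000,19.5000)
o1: d²=41 ≤ ρ²=42; F_rep = 20·(4,-5)/41² = (0.0476,-0.0595)
F = F_att + ΣF_rep = (-32.9524,19.4405)
Δp = p'−p = (-1.6476,0.9720); α = Δx/Fx = (-55393/33620) / (-55393/1681) = 1/20
check: Δy/Fy = (65359/67240) / (65359/3362) = 1/20 ✓

α = 1/20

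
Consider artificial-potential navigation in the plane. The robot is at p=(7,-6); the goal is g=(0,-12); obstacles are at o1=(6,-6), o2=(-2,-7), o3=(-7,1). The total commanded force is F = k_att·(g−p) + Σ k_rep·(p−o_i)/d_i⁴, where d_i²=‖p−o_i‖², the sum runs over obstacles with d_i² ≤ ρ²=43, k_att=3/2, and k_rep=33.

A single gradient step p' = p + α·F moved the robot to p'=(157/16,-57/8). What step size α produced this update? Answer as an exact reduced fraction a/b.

α = 1/8

F_att = 3/2·(g−p) = 3/2·(-7,-6) = (-10.5000,-9.0000)
o1: d²=1 ≤ ρ²=43; F_rep = 33·(1,0)/1² = (33.0000,0.0000)
o2: d²=82 > ρ²=43 → inactive
o3: d²=245 > ρ²=43 → inactive
F = F_att + ΣF_rep = (22.5000,-9.0000)
Δp = p'−p = (2.8125,-1.1250); α = Δx/Fx = (45/16) / (45/2) = 1/8
check: Δy/Fy = (-9/8) / (-9) = 1/8 ✓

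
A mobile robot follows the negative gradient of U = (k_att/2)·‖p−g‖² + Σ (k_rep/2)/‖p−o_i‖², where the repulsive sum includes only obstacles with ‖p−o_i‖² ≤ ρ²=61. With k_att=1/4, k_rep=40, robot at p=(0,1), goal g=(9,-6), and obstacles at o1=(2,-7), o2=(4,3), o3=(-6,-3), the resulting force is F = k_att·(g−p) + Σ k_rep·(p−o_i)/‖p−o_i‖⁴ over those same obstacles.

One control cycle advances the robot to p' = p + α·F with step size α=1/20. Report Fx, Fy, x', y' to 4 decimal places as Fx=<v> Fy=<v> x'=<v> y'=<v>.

Fx=1.9388 Fy=-1.8908 x'=0.0969 y'=0.9055

F_att = 1/4·(g−p) = 1/4·(9,-7) = (2.2500,-1.7500)
o1: d²=68 > ρ²=61 → inactive
o2: d²=20 ≤ ρ²=61; F_rep = 40·(-4,-2)/20² = (-0.4000,-0.2000)
o3: d²=52 ≤ ρ²=61; F_rep = 40·(6,4)/52² = (0.0888,0.0592)
F = F_att + ΣF_rep = (1.9388,-1.8908)
p' = p + 1/20·F = (0.0969,0.9055)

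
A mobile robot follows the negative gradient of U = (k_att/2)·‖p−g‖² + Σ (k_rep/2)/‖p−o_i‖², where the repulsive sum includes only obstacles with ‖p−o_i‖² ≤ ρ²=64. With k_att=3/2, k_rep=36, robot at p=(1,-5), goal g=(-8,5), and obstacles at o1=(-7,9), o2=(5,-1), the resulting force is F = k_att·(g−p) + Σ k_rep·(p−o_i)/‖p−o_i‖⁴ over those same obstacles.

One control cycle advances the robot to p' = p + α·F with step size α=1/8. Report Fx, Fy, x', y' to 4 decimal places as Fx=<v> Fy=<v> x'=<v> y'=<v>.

Fx=-13.6406 Fy=14.8594 x'=-0.7051 y'=-3.1426

F_att = 3/2·(g−p) = 3/2·(-9,10) = (-13.5000,15.0000)
o1: d²=260 > ρ²=64 → inactive
o2: d²=32 ≤ ρ²=64; F_rep = 36·(-4,-4)/32² = (-0.1406,-0.1406)
F = F_att + ΣF_rep = (-13.6406,14.8594)
p' = p + 1/8·F = (-0.7051,-3.1426)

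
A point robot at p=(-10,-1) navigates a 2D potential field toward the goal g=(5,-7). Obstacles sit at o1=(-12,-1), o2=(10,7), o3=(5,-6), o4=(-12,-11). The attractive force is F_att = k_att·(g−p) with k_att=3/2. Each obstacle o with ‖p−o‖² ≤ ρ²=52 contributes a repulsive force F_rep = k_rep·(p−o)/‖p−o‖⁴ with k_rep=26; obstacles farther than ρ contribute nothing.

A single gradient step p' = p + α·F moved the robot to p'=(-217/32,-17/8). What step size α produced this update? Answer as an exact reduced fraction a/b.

F_att = 3/2·(g−p) = 3/2·(15,-6) = (22.5000,-9.0000)
o1: d²=4 ≤ ρ²=52; F_rep = 26·(2,0)/4² = (3.2500,0.0000)
o2: d²=464 > ρ²=52 → inactive
o3: d²=250 > ρ²=52 → inactive
o4: d²=104 > ρ²=52 → inactive
F = F_att + ΣF_rep = (25.7500,-9.0000)
Δp = p'−p = (3.2188,-1.1250); α = Δx/Fx = (103/32) / (103/4) = 1/8
check: Δy/Fy = (-9/8) / (-9) = 1/8 ✓

α = 1/8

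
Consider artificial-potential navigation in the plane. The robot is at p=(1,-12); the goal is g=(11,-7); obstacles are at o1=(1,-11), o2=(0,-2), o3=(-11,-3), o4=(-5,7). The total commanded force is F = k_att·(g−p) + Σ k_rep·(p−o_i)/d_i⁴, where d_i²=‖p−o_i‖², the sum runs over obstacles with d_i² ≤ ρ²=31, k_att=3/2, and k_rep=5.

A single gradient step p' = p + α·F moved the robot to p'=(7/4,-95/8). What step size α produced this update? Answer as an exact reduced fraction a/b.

α = 1/20

F_att = 3/2·(g−p) = 3/2·(10,5) = (15.0000,7.5000)
o1: d²=1 ≤ ρ²=31; F_rep = 5·(0,-1)/1² = (0.0000,-5.0000)
o2: d²=101 > ρ²=31 → inactive
o3: d²=225 > ρ²=31 → inactive
o4: d²=397 > ρ²=31 → inactive
F = F_att + ΣF_rep = (15.0000,2.5000)
Δp = p'−p = (0.7500,0.1250); α = Δx/Fx = (3/4) / (15) = 1/20
check: Δy/Fy = (1/8) / (5/2) = 1/20 ✓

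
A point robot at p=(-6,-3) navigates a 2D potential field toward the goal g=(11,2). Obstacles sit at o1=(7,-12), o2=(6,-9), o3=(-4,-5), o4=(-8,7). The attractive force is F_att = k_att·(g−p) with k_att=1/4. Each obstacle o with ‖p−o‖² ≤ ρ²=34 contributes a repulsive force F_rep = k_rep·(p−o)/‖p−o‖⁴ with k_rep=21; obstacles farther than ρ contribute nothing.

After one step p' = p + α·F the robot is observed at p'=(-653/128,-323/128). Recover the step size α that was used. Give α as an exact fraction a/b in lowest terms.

F_att = 1/4·(g−p) = 1/4·(17,5) = (4.2500,1.2500)
o1: d²=250 > ρ²=34 → inactive
o2: d²=180 > ρ²=34 → inactive
o3: d²=8 ≤ ρ²=34; F_rep = 21·(-2,2)/8² = (-0.6562,0.6562)
o4: d²=104 > ρ²=34 → inactive
F = F_att + ΣF_rep = (3.5938,1.9062)
Δp = p'−p = (0.8984,0.4766); α = Δx/Fx = (115/128) / (115/32) = 1/4
check: Δy/Fy = (61/128) / (61/32) = 1/4 ✓

α = 1/4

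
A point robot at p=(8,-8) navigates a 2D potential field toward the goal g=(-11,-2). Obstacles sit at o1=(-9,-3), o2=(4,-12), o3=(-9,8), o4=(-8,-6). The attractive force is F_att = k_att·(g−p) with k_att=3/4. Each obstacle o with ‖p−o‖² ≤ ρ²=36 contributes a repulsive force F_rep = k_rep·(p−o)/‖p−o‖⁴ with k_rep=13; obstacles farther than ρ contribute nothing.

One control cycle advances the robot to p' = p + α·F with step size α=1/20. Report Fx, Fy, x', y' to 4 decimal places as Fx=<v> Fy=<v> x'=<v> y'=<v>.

Fx=-14.1992 Fy=4.5508 x'=7.2900 y'=-7.7725

F_att = 3/4·(g−p) = 3/4·(-19,6) = (-14.2500,4.5000)
o1: d²=314 > ρ²=36 → inactive
o2: d²=32 ≤ ρ²=36; F_rep = 13·(4,4)/32² = (0.0508,0.0508)
o3: d²=545 > ρ²=36 → inactive
o4: d²=260 > ρ²=36 → inactive
F = F_att + ΣF_rep = (-14.1992,4.5508)
p' = p + 1/20·F = (7.2900,-7.7725)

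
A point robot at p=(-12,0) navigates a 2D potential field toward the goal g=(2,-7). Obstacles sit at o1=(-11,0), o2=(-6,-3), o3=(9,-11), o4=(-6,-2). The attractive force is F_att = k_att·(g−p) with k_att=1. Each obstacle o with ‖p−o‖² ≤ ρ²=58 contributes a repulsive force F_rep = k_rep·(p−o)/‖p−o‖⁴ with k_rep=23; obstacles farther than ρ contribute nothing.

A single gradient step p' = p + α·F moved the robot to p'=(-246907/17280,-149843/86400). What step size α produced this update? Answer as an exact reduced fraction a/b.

F_att = 1·(g−p) = 1·(14,-7) = (14.0000,-7.0000)
o1: d²=1 ≤ ρ²=58; F_rep = 23·(-1,0)/1² = (-23.0000,0.0000)
o2: d²=45 ≤ ρ²=58; F_rep = 23·(-6,3)/45² = (-0.0681,0.0341)
o3: d²=562 > ρ²=58 → inactive
o4: d²=40 ≤ ρ²=58; F_rep = 23·(-6,2)/40² = (-0.0862,0.0288)
F = F_att + ΣF_rep = (-9.1544,-6.9372)
Δp = p'−p = (-2.2886,-1.7343); α = Δx/Fx = (-39547/17280) / (-39547/4320) = 1/4
check: Δy/Fy = (-149843/86400) / (-149843/21600) = 1/4 ✓

α = 1/4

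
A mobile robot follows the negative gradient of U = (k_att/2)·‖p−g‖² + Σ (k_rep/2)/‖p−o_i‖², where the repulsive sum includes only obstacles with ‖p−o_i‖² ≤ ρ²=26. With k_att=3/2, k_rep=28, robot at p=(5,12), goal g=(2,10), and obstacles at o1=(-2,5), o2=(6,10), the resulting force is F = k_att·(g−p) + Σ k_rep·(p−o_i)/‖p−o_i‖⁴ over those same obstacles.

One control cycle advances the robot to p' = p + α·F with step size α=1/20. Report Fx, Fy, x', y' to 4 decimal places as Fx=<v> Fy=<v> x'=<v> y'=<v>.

F_att = 3/2·(g−p) = 3/2·(-3,-2) = (-4.5000,-3.0000)
o1: d²=98 > ρ²=26 → inactive
o2: d²=5 ≤ ρ²=26; F_rep = 28·(-1,2)/5² = (-1.1200,2.2400)
F = F_att + ΣF_rep = (-5.6200,-0.7600)
p' = p + 1/20·F = (4.7190,11.9620)

Fx=-5.6200 Fy=-0.7600 x'=4.7190 y'=11.9620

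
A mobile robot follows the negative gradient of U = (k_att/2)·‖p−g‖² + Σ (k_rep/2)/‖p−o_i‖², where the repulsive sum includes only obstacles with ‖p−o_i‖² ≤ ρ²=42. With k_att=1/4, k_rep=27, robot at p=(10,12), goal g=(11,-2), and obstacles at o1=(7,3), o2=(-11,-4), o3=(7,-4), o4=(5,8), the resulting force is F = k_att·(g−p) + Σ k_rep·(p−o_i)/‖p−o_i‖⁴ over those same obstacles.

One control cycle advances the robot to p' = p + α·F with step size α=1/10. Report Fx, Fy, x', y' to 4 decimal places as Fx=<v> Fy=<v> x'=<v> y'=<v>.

Fx=0.3303 Fy=-3.4358 x'=10.0330 y'=11.6564

F_att = 1/4·(g−p) = 1/4·(1,-14) = (0.2500,-3.5000)
o1: d²=90 > ρ²=42 → inactive
o2: d²=697 > ρ²=42 → inactive
o3: d²=265 > ρ²=42 → inactive
o4: d²=41 ≤ ρ²=42; F_rep = 27·(5,4)/41² = (0.0803,0.0642)
F = F_att + ΣF_rep = (0.3303,-3.4358)
p' = p + 1/10·F = (10.0330,11.6564)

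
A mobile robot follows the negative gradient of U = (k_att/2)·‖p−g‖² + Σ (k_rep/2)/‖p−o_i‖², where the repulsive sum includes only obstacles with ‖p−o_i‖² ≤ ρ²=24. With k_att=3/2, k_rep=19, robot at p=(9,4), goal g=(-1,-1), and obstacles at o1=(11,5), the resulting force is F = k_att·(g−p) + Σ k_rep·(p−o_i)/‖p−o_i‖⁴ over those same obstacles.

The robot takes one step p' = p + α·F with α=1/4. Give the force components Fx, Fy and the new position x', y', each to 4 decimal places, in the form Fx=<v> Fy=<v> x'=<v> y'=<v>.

F_att = 3/2·(g−p) = 3/2·(-10,-5) = (-15.0000,-7.5000)
o1: d²=5 ≤ ρ²=24; F_rep = 19·(-2,-1)/5² = (-1.5200,-0.7600)
F = F_att + ΣF_rep = (-16.5200,-8.2600)
p' = p + 1/4·F = (4.8700,1.9350)

Fx=-16.5200 Fy=-8.2600 x'=4.8700 y'=1.9350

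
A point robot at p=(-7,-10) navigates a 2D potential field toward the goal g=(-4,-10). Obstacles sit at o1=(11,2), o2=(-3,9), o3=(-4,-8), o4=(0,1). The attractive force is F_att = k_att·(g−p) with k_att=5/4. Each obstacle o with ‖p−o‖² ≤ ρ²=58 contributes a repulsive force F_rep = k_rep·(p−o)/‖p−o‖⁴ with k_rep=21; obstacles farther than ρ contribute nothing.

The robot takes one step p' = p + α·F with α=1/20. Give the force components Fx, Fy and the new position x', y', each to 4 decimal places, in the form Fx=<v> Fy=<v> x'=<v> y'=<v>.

F_att = 5/4·(g−p) = 5/4·(3,0) = (3.7500,0.0000)
o1: d²=468 > ρ²=58 → inactive
o2: d²=377 > ρ²=58 → inactive
o3: d²=13 ≤ ρ²=58; F_rep = 21·(-3,-2)/13² = (-0.3728,-0.2485)
o4: d²=170 > ρ²=58 → inactive
F = F_att + ΣF_rep = (3.3772,-0.2485)
p' = p + 1/20·F = (-6.8311,-10.0124)

Fx=3.3772 Fy=-0.2485 x'=-6.8311 y'=-10.0124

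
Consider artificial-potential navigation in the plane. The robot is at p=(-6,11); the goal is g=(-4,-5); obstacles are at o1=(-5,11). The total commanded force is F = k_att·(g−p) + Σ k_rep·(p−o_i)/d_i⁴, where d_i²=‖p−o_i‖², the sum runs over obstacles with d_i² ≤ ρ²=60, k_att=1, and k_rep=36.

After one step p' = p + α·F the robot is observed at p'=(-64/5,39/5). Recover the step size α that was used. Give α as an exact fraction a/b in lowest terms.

F_att = 1·(g−p) = 1·(2,-16) = (2.0000,-16.0000)
o1: d²=1 ≤ ρ²=60; F_rep = 36·(-1,0)/1² = (-36.0000,0.0000)
F = F_att + ΣF_rep = (-34.0000,-16.0000)
Δp = p'−p = (-6.8000,-3.2000); α = Δx/Fx = (-34/5) / (-34) = 1/5
check: Δy/Fy = (-16/5) / (-16) = 1/5 ✓

α = 1/5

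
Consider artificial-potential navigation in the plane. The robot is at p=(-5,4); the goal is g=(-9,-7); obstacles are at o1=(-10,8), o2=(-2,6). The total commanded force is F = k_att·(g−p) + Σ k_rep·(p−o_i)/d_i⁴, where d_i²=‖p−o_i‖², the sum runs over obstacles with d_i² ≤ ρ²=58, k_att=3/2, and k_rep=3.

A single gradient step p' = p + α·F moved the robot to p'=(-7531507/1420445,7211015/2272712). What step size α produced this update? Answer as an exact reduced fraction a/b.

α = 1/20

F_att = 3/2·(g−p) = 3/2·(-4,-11) = (-6.0000,-16.5000)
o1: d²=41 ≤ ρ²=58; F_rep = 3·(5,-4)/41² = (0.0089,-0.0071)
o2: d²=13 ≤ ρ²=58; F_rep = 3·(-3,-2)/13² = (-0.0533,-0.0355)
F = F_att + ΣF_rep = (-6.0443,-16.5426)
Δp = p'−p = (-0.3022,-0.8271); α = Δx/Fx = (-429282/1420445) / (-1717128/284089) = 1/20
check: Δy/Fy = (-1879833/2272712) / (-9399165/568178) = 1/20 ✓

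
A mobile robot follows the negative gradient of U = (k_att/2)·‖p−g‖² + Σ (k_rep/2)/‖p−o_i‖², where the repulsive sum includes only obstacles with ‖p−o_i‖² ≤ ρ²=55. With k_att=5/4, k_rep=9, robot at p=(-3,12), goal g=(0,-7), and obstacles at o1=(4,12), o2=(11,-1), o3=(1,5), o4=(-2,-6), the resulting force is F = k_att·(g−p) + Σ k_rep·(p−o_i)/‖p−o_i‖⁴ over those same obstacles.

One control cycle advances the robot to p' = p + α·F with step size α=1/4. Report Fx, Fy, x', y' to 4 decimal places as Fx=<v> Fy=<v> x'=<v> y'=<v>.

Fx=3.7238 Fy=-23.7500 x'=-2.0691 y'=6.0625

F_att = 5/4·(g−p) = 5/4·(3,-19) = (3.7500,-23.7500)
o1: d²=49 ≤ ρ²=55; F_rep = 9·(-7,0)/49² = (-0.0262,0.0000)
o2: d²=365 > ρ²=55 → inactive
o3: d²=65 > ρ²=55 → inactive
o4: d²=325 > ρ²=55 → inactive
F = F_att + ΣF_rep = (3.7238,-23.7500)
p' = p + 1/4·F = (-2.0691,6.0625)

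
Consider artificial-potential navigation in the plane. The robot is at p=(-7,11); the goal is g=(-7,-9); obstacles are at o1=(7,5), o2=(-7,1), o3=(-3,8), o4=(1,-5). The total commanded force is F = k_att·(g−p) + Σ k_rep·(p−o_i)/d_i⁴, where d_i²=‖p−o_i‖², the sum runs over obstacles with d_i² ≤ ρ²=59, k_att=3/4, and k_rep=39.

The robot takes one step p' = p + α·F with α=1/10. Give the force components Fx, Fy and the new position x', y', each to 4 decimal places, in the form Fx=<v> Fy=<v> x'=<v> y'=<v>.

Fx=-0.2496 Fy=-14.8128 x'=-7.0250 y'=9.5187

F_att = 3/4·(g−p) = 3/4·(0,-20) = (0.0000,-15.0000)
o1: d²=232 > ρ²=59 → inactive
o2: d²=100 > ρ²=59 → inactive
o3: d²=25 ≤ ρ²=59; F_rep = 39·(-4,3)/25² = (-0.2496,0.1872)
o4: d²=320 > ρ²=59 → inactive
F = F_att + ΣF_rep = (-0.2496,-14.8128)
p' = p + 1/10·F = (-7.0250,9.5187)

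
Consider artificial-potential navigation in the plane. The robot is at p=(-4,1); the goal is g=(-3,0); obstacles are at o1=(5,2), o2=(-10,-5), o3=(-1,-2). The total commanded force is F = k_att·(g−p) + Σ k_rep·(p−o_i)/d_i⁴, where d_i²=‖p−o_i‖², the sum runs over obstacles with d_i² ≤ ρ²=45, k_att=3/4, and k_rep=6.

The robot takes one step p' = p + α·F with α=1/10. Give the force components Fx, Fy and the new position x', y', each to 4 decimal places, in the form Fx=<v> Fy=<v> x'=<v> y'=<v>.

Fx=0.6944 Fy=-0.6944 x'=-3.9306 y'=0.9306

F_att = 3/4·(g−p) = 3/4·(1,-1) = (0.7500,-0.7500)
o1: d²=82 > ρ²=45 → inactive
o2: d²=72 > ρ²=45 → inactive
o3: d²=18 ≤ ρ²=45; F_rep = 6·(-3,3)/18² = (-0.0556,0.0556)
F = F_att + ΣF_rep = (0.6944,-0.6944)
p' = p + 1/10·F = (-3.9306,0.9306)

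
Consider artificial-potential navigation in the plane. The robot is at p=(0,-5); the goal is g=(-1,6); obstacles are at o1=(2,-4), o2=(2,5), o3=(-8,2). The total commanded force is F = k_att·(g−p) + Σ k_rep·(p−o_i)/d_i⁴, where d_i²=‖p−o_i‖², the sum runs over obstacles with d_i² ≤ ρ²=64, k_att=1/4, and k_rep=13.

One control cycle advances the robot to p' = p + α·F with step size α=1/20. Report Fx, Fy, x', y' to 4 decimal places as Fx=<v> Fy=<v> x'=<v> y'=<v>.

F_att = 1/4·(g−p) = 1/4·(-1,11) = (-0.2500,2.7500)
o1: d²=5 ≤ ρ²=64; F_rep = 13·(-2,-1)/5² = (-1.0400,-0.5200)
o2: d²=104 > ρ²=64 → inactive
o3: d²=113 > ρ²=64 → inactive
F = F_att + ΣF_rep = (-1.2900,2.2300)
p' = p + 1/20·F = (-0.0645,-4.8885)

Fx=-1.2900 Fy=2.2300 x'=-0.0645 y'=-4.8885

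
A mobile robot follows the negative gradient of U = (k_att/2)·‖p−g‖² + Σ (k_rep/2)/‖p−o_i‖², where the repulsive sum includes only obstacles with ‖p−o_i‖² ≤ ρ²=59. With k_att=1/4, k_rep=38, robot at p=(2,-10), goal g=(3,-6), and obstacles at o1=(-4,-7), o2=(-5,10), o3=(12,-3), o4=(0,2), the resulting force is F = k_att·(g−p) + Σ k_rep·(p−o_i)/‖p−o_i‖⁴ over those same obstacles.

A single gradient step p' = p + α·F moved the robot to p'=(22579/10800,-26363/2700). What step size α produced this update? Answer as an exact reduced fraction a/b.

F_att = 1/4·(g−p) = 1/4·(1,4) = (0.2500,1.0000)
o1: d²=45 ≤ ρ²=59; F_rep = 38·(6,-3)/45² = (0.1126,-0.0563)
o2: d²=449 > ρ²=59 → inactive
o3: d²=149 > ρ²=59 → inactive
o4: d²=148 > ρ²=59 → inactive
F = F_att + ΣF_rep = (0.3626,0.9437)
Δp = p'−p = (0.0906,0.2359); α = Δx/Fx = (979/10800) / (979/2700) = 1/4
check: Δy/Fy = (637/2700) / (637/675) = 1/4 ✓

α = 1/4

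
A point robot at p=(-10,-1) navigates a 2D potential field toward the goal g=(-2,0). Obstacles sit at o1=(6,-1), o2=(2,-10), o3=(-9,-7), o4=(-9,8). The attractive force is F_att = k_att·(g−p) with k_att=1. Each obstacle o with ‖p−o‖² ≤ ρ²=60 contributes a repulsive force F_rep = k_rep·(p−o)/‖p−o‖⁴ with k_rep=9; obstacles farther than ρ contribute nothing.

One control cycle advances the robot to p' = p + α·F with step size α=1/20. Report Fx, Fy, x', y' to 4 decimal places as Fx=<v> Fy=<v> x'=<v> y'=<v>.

Fx=7.9934 Fy=1.0394 x'=-9.6003 y'=-0.9480

F_att = 1·(g−p) = 1·(8,1) = (8.0000,1.0000)
o1: d²=256 > ρ²=60 → inactive
o2: d²=225 > ρ²=60 → inactive
o3: d²=37 ≤ ρ²=60; F_rep = 9·(-1,6)/37² = (-0.0066,0.0394)
o4: d²=82 > ρ²=60 → inactive
F = F_att + ΣF_rep = (7.9934,1.0394)
p' = p + 1/20·F = (-9.6003,-0.9480)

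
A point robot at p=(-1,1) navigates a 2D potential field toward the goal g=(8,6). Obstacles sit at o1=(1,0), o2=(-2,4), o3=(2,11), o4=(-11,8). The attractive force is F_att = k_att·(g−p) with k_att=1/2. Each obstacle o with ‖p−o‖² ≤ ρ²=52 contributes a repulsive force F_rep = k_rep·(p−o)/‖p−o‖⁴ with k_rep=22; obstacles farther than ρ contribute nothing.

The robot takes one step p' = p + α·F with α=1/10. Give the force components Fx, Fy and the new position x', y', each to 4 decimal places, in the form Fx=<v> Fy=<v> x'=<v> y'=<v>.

F_att = 1/2·(g−p) = 1/2·(9,5) = (4.5000,2.5000)
o1: d²=5 ≤ ρ²=52; F_rep = 22·(-2,1)/5² = (-1.7600,0.8800)
o2: d²=10 ≤ ρ²=52; F_rep = 22·(1,-3)/10² = (0.2200,-0.6600)
o3: d²=109 > ρ²=52 → inactive
o4: d²=149 > ρ²=52 → inactive
F = F_att + ΣF_rep = (2.9600,2.7200)
p' = p + 1/10·F = (-0.7040,1.2720)

Fx=2.9600 Fy=2.7200 x'=-0.7040 y'=1.2720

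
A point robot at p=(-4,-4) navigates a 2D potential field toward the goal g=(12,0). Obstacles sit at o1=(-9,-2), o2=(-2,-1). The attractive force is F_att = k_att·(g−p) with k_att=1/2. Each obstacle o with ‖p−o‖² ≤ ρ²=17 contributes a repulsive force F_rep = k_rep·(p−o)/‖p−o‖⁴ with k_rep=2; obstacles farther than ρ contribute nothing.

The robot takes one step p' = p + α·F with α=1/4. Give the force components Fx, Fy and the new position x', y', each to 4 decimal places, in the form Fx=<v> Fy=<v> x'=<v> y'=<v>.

Fx=7.9763 Fy=1.9645 x'=-2.0059 y'=-3.5089

F_att = 1/2·(g−p) = 1/2·(16,4) = (8.0000,2.0000)
o1: d²=29 > ρ²=17 → inactive
o2: d²=13 ≤ ρ²=17; F_rep = 2·(-2,-3)/13² = (-0.0237,-0.0355)
F = F_att + ΣF_rep = (7.9763,1.9645)
p' = p + 1/4·F = (-2.0059,-3.5089)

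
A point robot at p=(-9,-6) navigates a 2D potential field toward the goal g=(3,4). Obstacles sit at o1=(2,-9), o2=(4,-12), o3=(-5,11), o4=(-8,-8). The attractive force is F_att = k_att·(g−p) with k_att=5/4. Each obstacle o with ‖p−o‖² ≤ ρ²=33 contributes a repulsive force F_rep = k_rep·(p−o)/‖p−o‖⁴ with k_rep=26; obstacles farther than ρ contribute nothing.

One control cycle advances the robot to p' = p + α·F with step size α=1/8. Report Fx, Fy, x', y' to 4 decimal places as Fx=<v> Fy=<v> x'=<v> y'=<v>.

Fx=13.9600 Fy=14.5800 x'=-7.2550 y'=-4.1775

F_att = 5/4·(g−p) = 5/4·(12,10) = (15.0000,12.5000)
o1: d²=130 > ρ²=33 → inactive
o2: d²=205 > ρ²=33 → inactive
o3: d²=305 > ρ²=33 → inactive
o4: d²=5 ≤ ρ²=33; F_rep = 26·(-1,2)/5² = (-1.0400,2.0800)
F = F_att + ΣF_rep = (13.9600,14.5800)
p' = p + 1/8·F = (-7.2550,-4.1775)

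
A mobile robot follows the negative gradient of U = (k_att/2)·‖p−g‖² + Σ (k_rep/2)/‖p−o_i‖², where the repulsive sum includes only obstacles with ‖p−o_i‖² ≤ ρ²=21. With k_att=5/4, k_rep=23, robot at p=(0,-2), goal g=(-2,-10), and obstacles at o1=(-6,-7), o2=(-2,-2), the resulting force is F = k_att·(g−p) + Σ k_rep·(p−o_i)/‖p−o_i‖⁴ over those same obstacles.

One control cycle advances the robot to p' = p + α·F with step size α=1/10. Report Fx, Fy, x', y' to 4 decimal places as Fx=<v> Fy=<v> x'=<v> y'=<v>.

F_att = 5/4·(g−p) = 5/4·(-2,-8) = (-2.5000,-10.0000)
o1: d²=61 > ρ²=21 → inactive
o2: d²=4 ≤ ρ²=21; F_rep = 23·(2,0)/4² = (2.8750,0.0000)
F = F_att + ΣF_rep = (0.3750,-10.0000)
p' = p + 1/10·F = (0.0375,-3.0000)

Fx=0.3750 Fy=-10.0000 x'=0.0375 y'=-3.0000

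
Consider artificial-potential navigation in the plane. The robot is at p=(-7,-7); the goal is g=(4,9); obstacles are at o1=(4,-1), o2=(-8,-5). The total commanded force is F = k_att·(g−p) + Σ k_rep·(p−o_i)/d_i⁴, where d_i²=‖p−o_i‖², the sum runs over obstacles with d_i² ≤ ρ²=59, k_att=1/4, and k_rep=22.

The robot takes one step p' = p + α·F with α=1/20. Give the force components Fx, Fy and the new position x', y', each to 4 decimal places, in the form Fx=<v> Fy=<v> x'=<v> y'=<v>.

Fx=3.6300 Fy=2.2400 x'=-6.8185 y'=-6.8880

F_att = 1/4·(g−p) = 1/4·(11,16) = (2.7500,4.0000)
o1: d²=157 > ρ²=59 → inactive
o2: d²=5 ≤ ρ²=59; F_rep = 22·(1,-2)/5² = (0.8800,-1.7600)
F = F_att + ΣF_rep = (3.6300,2.2400)
p' = p + 1/20·F = (-6.8185,-6.8880)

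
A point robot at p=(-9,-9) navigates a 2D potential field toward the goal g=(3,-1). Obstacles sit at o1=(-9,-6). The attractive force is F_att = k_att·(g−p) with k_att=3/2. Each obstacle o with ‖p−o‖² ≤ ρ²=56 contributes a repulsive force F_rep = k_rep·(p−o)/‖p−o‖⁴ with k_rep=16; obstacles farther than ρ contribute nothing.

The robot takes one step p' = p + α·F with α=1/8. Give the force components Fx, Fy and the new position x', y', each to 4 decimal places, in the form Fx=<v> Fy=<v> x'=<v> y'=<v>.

F_att = 3/2·(g−p) = 3/2·(12,8) = (18.0000,12.0000)
o1: d²=9 ≤ ρ²=56; F_rep = 16·(0,-3)/9² = (0.0000,-0.5926)
F = F_att + ΣF_rep = (18.0000,11.4074)
p' = p + 1/8·F = (-6.7500,-7.5741)

Fx=18.0000 Fy=11.4074 x'=-6.7500 y'=-7.5741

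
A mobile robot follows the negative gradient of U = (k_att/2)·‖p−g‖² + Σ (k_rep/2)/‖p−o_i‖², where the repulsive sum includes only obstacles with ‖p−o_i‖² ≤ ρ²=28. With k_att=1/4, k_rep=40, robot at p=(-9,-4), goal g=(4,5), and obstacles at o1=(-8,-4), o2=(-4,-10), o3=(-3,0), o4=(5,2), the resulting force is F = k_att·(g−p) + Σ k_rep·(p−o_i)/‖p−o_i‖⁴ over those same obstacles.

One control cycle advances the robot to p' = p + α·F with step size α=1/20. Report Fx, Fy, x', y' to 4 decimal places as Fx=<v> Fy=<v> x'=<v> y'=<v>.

Fx=-36.7500 Fy=2.2500 x'=-10.8375 y'=-3.8875

F_att = 1/4·(g−p) = 1/4·(13,9) = (3.2500,2.2500)
o1: d²=1 ≤ ρ²=28; F_rep = 40·(-1,0)/1² = (-40.0000,0.0000)
o2: d²=61 > ρ²=28 → inactive
o3: d²=52 > ρ²=28 → inactive
o4: d²=232 > ρ²=28 → inactive
F = F_att + ΣF_rep = (-36.7500,2.2500)
p' = p + 1/20·F = (-10.8375,-3.8875)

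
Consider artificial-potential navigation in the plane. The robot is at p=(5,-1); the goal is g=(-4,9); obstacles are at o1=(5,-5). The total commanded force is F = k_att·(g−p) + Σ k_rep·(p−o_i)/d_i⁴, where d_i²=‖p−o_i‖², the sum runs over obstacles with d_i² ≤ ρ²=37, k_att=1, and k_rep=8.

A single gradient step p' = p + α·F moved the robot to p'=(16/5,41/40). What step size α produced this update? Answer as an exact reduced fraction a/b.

α = 1/5

F_att = 1·(g−p) = 1·(-9,10) = (-9.0000,10.0000)
o1: d²=16 ≤ ρ²=37; F_rep = 8·(0,4)/16² = (0.0000,0.1250)
F = F_att + ΣF_rep = (-9.0000,10.1250)
Δp = p'−p = (-1.8000,2.0250); α = Δx/Fx = (-9/5) / (-9) = 1/5
check: Δy/Fy = (81/40) / (81/8) = 1/5 ✓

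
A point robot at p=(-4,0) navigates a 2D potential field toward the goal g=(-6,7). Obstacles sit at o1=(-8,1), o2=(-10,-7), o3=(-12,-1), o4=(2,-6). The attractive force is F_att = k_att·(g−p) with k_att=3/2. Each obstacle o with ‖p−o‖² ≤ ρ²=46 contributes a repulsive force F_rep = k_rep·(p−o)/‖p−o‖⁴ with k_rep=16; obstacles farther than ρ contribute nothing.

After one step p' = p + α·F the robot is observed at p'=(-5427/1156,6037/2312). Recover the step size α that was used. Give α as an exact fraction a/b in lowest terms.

F_att = 3/2·(g−p) = 3/2·(-2,7) = (-3.0000,10.5000)
o1: d²=17 ≤ ρ²=46; F_rep = 16·(4,-1)/17² = (0.2215,-0.0554)
o2: d²=85 > ρ²=46 → inactive
o3: d²=65 > ρ²=46 → inactive
o4: d²=72 > ρ²=46 → inactive
F = F_att + ΣF_rep = (-2.7785,10.4446)
Δp = p'−p = (-0.6946,2.6112); α = Δx/Fx = (-803/1156) / (-803/289) = 1/4
check: Δy/Fy = (6037/2312) / (6037/578) = 1/4 ✓

α = 1/4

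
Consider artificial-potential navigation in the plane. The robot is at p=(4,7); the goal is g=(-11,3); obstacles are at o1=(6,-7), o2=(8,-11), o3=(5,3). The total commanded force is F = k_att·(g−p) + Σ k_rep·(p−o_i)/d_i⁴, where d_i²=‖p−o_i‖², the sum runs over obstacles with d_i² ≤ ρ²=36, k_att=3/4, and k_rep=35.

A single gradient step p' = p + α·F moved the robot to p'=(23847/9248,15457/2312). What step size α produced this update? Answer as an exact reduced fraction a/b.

F_att = 3/4·(g−p) = 3/4·(-15,-4) = (-11.2500,-3.0000)
o1: d²=200 > ρ²=36 → inactive
o2: d²=340 > ρ²=36 → inactive
o3: d²=17 ≤ ρ²=36; F_rep = 35·(-1,4)/17² = (-0.1211,0.4844)
F = F_att + ΣF_rep = (-11.3711,-2.5156)
Δp = p'−p = (-1.4214,-0.3144); α = Δx/Fx = (-13145/9248) / (-13145/1156) = 1/8
check: Δy/Fy = (-727/2312) / (-727/289) = 1/8 ✓

α = 1/8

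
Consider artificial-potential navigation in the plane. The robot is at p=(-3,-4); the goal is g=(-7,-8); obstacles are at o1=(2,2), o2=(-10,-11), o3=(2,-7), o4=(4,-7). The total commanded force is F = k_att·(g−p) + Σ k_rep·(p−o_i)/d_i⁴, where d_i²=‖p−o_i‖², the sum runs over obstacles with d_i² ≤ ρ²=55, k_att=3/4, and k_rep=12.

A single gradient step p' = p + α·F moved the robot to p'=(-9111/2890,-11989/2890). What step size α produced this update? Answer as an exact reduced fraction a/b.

F_att = 3/4·(g−p) = 3/4·(-4,-4) = (-3.0000,-3.0000)
o1: d²=61 > ρ²=55 → inactive
o2: d²=98 > ρ²=55 → inactive
o3: d²=34 ≤ ρ²=55; F_rep = 12·(-5,3)/34² = (-0.0519,0.0311)
o4: d²=58 > ρ²=55 → inactive
F = F_att + ΣF_rep = (-3.0519,-2.9689)
Δp = p'−p = (-0.1526,-0.1484); α = Δx/Fx = (-441/2890) / (-882/289) = 1/20
check: Δy/Fy = (-429/2890) / (-858/289) = 1/20 ✓

α = 1/20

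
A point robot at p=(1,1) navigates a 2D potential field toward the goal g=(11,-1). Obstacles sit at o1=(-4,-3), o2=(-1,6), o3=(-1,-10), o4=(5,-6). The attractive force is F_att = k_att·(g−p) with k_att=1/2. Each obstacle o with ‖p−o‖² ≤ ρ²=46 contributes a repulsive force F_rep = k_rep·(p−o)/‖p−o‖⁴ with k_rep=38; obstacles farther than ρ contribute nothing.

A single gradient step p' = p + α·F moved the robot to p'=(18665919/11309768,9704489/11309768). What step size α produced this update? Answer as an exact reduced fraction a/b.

F_att = 1/2·(g−p) = 1/2·(10,-2) = (5.0000,-1.0000)
o1: d²=41 ≤ ρ²=46; F_rep = 38·(5,4)/41² = (0.1130,0.0904)
o2: d²=29 ≤ ρ²=46; F_rep = 38·(2,-5)/29² = (0.0904,-0.2259)
o3: d²=125 > ρ²=46 → inactive
o4: d²=65 > ρ²=46 → inactive
F = F_att + ΣF_rep = (5.2034,-1.1355)
Δp = p'−p = (0.6504,-0.1419); α = Δx/Fx = (7356151/11309768) / (7356151/1413721) = 1/8
check: Δy/Fy = (-1605279/11309768) / (-1605279/1413721) = 1/8 ✓

α = 1/8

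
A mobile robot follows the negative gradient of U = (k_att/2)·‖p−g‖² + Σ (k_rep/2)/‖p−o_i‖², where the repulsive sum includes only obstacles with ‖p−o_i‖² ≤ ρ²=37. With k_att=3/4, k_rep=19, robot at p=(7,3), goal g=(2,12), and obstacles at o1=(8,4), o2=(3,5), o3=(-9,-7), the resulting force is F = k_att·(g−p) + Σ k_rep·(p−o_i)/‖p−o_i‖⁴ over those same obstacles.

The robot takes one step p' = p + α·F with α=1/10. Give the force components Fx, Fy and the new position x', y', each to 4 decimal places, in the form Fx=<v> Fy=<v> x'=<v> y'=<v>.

Fx=-8.3100 Fy=1.9050 x'=6.1690 y'=3.1905

F_att = 3/4·(g−p) = 3/4·(-5,9) = (-3.7500,6.7500)
o1: d²=2 ≤ ρ²=37; F_rep = 19·(-1,-1)/2² = (-4.7500,-4.7500)
o2: d²=20 ≤ ρ²=37; F_rep = 19·(4,-2)/20² = (0.1900,-0.0950)
o3: d²=356 > ρ²=37 → inactive
F = F_att + ΣF_rep = (-8.3100,1.9050)
p' = p + 1/10·F = (6.1690,3.1905)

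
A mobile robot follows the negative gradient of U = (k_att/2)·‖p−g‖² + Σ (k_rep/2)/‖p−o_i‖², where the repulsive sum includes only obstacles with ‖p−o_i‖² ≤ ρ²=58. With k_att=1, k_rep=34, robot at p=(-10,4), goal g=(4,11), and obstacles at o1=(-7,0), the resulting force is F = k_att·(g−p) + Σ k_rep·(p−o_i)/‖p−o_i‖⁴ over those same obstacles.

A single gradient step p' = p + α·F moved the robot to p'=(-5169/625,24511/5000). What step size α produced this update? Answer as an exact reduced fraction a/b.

F_att = 1·(g−p) = 1·(14,7) = (14.0000,7.0000)
o1: d²=25 ≤ ρ²=58; F_rep = 34·(-3,4)/25² = (-0.1632,0.2176)
F = F_att + ΣF_rep = (13.8368,7.2176)
Δp = p'−p = (1.7296,0.9022); α = Δx/Fx = (1081/625) / (8648/625) = 1/8
check: Δy/Fy = (4511/5000) / (4511/625) = 1/8 ✓

α = 1/8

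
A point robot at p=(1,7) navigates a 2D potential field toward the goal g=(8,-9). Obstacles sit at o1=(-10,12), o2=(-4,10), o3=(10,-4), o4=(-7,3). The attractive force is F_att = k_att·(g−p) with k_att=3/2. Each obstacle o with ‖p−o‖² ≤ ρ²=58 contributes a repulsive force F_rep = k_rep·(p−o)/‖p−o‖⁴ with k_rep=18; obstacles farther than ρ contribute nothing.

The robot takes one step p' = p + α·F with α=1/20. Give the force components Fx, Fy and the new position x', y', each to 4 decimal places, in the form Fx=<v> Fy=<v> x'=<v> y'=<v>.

Fx=10.5779 Fy=-24.0467 x'=1.5289 y'=5.7977

F_att = 3/2·(g−p) = 3/2·(7,-16) = (10.5000,-24.0000)
o1: d²=146 > ρ²=58 → inactive
o2: d²=34 ≤ ρ²=58; F_rep = 18·(5,-3)/34² = (0.0779,-0.0467)
o3: d²=202 > ρ²=58 → inactive
o4: d²=80 > ρ²=58 → inactive
F = F_att + ΣF_rep = (10.5779,-24.0467)
p' = p + 1/20·F = (1.5289,5.7977)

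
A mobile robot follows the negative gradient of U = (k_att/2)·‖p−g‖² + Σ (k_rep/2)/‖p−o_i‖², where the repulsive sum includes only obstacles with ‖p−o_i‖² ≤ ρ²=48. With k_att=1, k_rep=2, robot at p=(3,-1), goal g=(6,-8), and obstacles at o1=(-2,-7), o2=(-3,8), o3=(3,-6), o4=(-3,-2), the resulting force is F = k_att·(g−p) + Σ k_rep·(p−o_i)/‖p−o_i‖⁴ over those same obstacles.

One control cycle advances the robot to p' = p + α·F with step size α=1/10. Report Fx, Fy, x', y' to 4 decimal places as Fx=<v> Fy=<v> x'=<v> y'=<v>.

Fx=3.0088 Fy=-6.9825 x'=3.3009 y'=-1.6983

F_att = 1·(g−p) = 1·(3,-7) = (3.0000,-7.0000)
o1: d²=61 > ρ²=48 → inactive
o2: d²=117 > ρ²=48 → inactive
o3: d²=25 ≤ ρ²=48; F_rep = 2·(0,5)/25² = (0.0000,0.0160)
o4: d²=37 ≤ ρ²=48; F_rep = 2·(6,1)/37² = (0.0088,0.0015)
F = F_att + ΣF_rep = (3.0088,-6.9825)
p' = p + 1/10·F = (3.3009,-1.6983)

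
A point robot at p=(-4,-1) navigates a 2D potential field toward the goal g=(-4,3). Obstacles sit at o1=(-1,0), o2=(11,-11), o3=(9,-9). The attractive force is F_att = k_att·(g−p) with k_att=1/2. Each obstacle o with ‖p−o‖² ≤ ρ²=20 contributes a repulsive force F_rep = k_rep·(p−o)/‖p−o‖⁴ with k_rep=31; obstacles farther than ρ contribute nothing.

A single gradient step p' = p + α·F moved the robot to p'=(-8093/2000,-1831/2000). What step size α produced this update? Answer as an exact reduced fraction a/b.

α = 1/20

F_att = 1/2·(g−p) = 1/2·(0,4) = (0.0000,2.0000)
o1: d²=10 ≤ ρ²=20; F_rep = 31·(-3,-1)/10² = (-0.9300,-0.3100)
o2: d²=325 > ρ²=20 → inactive
o3: d²=233 > ρ²=20 → inactive
F = F_att + ΣF_rep = (-0.9300,1.6900)
Δp = p'−p = (-0.0465,0.0845); α = Δx/Fx = (-93/2000) / (-93/100) = 1/20
check: Δy/Fy = (169/2000) / (169/100) = 1/20 ✓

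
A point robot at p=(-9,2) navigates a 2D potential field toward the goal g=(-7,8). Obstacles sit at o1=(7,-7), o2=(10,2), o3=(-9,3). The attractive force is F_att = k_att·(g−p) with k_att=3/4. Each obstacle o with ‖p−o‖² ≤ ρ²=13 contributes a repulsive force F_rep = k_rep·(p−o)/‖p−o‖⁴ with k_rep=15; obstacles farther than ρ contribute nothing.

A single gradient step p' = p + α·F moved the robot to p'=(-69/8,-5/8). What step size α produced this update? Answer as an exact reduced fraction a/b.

α = 1/4

F_att = 3/4·(g−p) = 3/4·(2,6) = (1.5000,4.5000)
o1: d²=337 > ρ²=13 → inactive
o2: d²=361 > ρ²=13 → inactive
o3: d²=1 ≤ ρ²=13; F_rep = 15·(0,-1)/1² = (0.0000,-15.0000)
F = F_att + ΣF_rep = (1.5000,-10.5000)
Δp = p'−p = (0.3750,-2.6250); α = Δx/Fx = (3/8) / (3/2) = 1/4
check: Δy/Fy = (-21/8) / (-21/2) = 1/4 ✓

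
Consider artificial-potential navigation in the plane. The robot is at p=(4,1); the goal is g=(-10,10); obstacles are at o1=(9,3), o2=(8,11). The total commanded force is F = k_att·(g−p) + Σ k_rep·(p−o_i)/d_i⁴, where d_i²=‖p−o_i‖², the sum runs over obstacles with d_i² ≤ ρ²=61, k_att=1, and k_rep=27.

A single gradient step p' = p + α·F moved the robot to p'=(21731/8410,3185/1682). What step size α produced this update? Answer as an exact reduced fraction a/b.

α = 1/10

F_att = 1·(g−p) = 1·(-14,9) = (-14.0000,9.0000)
o1: d²=29 ≤ ρ²=61; F_rep = 27·(-5,-2)/29² = (-0.1605,-0.0642)
o2: d²=116 > ρ²=61 → inactive
F = F_att + ΣF_rep = (-14.1605,8.9358)
Δp = p'−p = (-1.4161,0.8936); α = Δx/Fx = (-11909/8410) / (-11909/841) = 1/10
check: Δy/Fy = (1503/1682) / (7515/841) = 1/10 ✓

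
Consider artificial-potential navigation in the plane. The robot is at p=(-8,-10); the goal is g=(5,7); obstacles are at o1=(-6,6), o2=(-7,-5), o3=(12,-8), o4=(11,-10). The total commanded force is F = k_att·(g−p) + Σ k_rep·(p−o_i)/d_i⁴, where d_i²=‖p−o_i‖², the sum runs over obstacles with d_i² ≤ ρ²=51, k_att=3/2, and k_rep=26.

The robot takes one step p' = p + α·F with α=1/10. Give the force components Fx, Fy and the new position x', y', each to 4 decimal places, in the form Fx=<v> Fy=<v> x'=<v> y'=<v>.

F_att = 3/2·(g−p) = 3/2·(13,17) = (19.5000,25.5000)
o1: d²=260 > ρ²=51 → inactive
o2: d²=26 ≤ ρ²=51; F_rep = 26·(-1,-5)/26² = (-0.0385,-0.1923)
o3: d²=404 > ρ²=51 → inactive
o4: d²=361 > ρ²=51 → inactive
F = F_att + ΣF_rep = (19.4615,25.3077)
p' = p + 1/10·F = (-6.0538,-7.4692)

Fx=19.4615 Fy=25.3077 x'=-6.0538 y'=-7.4692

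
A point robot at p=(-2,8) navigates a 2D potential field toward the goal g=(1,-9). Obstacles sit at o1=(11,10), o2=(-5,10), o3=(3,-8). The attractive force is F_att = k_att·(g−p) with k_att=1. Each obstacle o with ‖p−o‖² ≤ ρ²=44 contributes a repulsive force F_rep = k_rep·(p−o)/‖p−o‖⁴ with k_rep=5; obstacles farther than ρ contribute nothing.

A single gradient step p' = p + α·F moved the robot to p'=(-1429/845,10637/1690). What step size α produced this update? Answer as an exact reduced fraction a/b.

F_att = 1·(g−p) = 1·(3,-17) = (3.0000,-17.0000)
o1: d²=173 > ρ²=44 → inactive
o2: d²=13 ≤ ρ²=44; F_rep = 5·(3,-2)/13² = (0.0888,-0.0592)
o3: d²=281 > ρ²=44 → inactive
F = F_att + ΣF_rep = (3.0888,-17.0592)
Δp = p'−p = (0.3089,-1.7059); α = Δx/Fx = (261/845) / (522/169) = 1/10
check: Δy/Fy = (-2883/1690) / (-2883/169) = 1/10 ✓

α = 1/10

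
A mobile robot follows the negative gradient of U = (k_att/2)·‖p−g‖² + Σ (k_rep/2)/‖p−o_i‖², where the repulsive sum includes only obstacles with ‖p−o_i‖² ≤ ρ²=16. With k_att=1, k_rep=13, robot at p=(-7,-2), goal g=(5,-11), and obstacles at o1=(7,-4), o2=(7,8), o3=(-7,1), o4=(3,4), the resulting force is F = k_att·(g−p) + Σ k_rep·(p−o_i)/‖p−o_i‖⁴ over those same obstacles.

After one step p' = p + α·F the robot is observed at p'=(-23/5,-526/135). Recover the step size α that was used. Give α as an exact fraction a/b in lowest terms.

F_att = 1·(g−p) = 1·(12,-9) = (12.0000,-9.0000)
o1: d²=200 > ρ²=16 → inactive
o2: d²=296 > ρ²=16 → inactive
o3: d²=9 ≤ ρ²=16; F_rep = 13·(0,-3)/9² = (0.0000,-0.4815)
o4: d²=136 > ρ²=16 → inactive
F = F_att + ΣF_rep = (12.0000,-9.4815)
Δp = p'−p = (2.4000,-1.8963); α = Δx/Fx = (12/5) / (12) = 1/5
check: Δy/Fy = (-256/135) / (-256/27) = 1/5 ✓

α = 1/5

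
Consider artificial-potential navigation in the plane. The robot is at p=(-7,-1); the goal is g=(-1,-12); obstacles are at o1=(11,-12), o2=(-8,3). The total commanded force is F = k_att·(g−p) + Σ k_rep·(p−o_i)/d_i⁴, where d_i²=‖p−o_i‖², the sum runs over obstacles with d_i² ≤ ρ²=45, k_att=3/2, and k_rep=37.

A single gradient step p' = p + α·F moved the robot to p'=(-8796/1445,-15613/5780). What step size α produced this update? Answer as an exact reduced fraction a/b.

α = 1/10

F_att = 3/2·(g−p) = 3/2·(6,-11) = (9.0000,-16.5000)
o1: d²=445 > ρ²=45 → inactive
o2: d²=17 ≤ ρ²=45; F_rep = 37·(1,-4)/17² = (0.1280,-0.5121)
F = F_att + ΣF_rep = (9.1280,-17.0121)
Δp = p'−p = (0.9128,-1.7012); α = Δx/Fx = (1319/1445) / (2638/289) = 1/10
check: Δy/Fy = (-9833/5780) / (-9833/578) = 1/10 ✓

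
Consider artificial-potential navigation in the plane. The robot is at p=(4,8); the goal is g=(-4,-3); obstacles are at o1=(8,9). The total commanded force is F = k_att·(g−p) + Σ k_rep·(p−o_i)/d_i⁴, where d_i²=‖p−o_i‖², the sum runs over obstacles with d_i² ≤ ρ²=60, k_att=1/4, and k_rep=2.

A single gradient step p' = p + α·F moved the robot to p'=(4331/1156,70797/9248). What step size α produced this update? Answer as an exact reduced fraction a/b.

α = 1/8

F_att = 1/4·(g−p) = 1/4·(-8,-11) = (-2.0000,-2.7500)
o1: d²=17 ≤ ρ²=60; F_rep = 2·(-4,-1)/17² = (-0.0277,-0.0069)
F = F_att + ΣF_rep = (-2.0277,-2.7569)
Δp = p'−p = (-0.2535,-0.3446); α = Δx/Fx = (-293/1156) / (-586/289) = 1/8
check: Δy/Fy = (-3187/9248) / (-3187/1156) = 1/8 ✓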